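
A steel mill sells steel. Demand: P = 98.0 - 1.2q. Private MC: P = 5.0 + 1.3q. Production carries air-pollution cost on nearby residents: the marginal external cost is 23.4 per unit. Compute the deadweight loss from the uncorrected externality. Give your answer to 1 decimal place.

DWL = 109.5

Market equilibrium (private): 5.0 + 1.3q = 98.0 - 1.2q → q_m = 37.2000.
Social marginal cost = private MC + MEC = 28.4 + 1.3q.
Set SMC = demand: 28.4 + 1.3q = 98.0 - 1.2q → q* = 27.8400.
Height of the DWL triangle at q_m is SMC(q_m) − demand(q_m) = MEC(q_m) = 23.4000.
DWL = ½ × 9.3600 × 23.4000 = 109.5120.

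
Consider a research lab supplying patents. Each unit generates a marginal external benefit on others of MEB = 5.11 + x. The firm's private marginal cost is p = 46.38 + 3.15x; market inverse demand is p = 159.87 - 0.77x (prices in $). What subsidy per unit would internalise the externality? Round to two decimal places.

subsidy = $45.73 per unit

Social marginal cost = private MC − MEB = 41.27 + 2.15x.
Set SMC = demand: 41.27 + 2.15x = 159.87 - 0.77x → x* = 40.6164.
The Pigouvian subsidy equals MEB at x*: 5.11 + 1.00×40.6164 = 45.7264.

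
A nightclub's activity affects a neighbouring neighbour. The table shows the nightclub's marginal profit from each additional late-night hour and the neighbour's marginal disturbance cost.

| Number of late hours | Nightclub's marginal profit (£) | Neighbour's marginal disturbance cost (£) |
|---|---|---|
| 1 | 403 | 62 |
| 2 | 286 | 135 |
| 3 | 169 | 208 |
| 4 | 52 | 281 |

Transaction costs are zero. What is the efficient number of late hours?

Bargaining reaches the level where marginal profit last exceeds marginal disturbance cost.
That holds through level 2 (286 ≥ 135) but not at 3 (169 < 208).

2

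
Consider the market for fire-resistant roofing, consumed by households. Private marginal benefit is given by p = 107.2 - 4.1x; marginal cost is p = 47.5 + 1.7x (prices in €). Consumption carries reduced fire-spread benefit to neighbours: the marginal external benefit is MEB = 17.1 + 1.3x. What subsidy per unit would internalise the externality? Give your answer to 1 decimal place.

subsidy = €39.3 per unit

Social marginal benefit = demand + MEB = 124.3 - 2.8x.
Set SMB = MC: 124.3 - 2.8x = 47.5 + 1.7x → x* = 17.0667.
The Pigouvian subsidy equals MEB at x*: 17.1 + 1.3×17.0667 = 39.2867.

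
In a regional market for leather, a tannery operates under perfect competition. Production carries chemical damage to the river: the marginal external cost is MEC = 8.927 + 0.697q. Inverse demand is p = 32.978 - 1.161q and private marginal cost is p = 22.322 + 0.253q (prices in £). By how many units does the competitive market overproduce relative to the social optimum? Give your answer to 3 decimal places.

Market equilibrium (private): 22.322 + 0.253q = 32.978 - 1.161q → q_m = 7.5361.
Social marginal cost = private MC + MEC = 31.249 + 0.950q.
Set SMC = demand: 31.249 + 0.950q = 32.978 - 1.161q → q* = 0.8190.
Gap = |7.5361 − 0.8190| = 6.7171.

6.717 units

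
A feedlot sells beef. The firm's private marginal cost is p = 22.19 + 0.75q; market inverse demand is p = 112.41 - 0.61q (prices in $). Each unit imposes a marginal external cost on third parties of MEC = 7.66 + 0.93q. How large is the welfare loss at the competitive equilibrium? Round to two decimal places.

Market equilibrium (private): 22.19 + 0.75q = 112.41 - 0.61q → q_m = 66.3382.
Social marginal cost = private MC + MEC = 29.85 + 1.68q.
Set SMC = demand: 29.85 + 1.68q = 112.41 - 0.61q → q* = 36.0524.
Height of the DWL triangle at q_m is SMC(q_m) − demand(q_m) = MEC(q_m) = 69.3546.
DWL = ½ × 30.2858 × 69.3546 = 1050.2298.

DWL = $1050.23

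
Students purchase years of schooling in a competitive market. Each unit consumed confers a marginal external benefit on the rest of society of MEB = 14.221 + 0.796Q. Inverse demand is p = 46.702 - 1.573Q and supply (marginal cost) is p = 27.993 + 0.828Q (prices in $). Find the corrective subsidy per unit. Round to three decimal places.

Social marginal benefit = demand + MEB = 60.923 - 0.777Q.
Set SMB = MC: 60.923 - 0.777Q = 27.993 + 0.828Q → Q* = 20.5171.
The Pigouvian subsidy equals MEB at Q*: 14.221 + 0.796×20.5171 = 30.5526.

subsidy = $30.553 per unit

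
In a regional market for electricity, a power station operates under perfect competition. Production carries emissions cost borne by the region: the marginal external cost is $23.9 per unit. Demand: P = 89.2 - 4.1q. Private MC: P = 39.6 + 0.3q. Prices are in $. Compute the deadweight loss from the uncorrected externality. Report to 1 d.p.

Market equilibrium (private): 39.6 + 0.3q = 89.2 - 4.1q → q_m = 11.2727.
Social marginal cost = private MC + MEC = 63.5 + 0.3q.
Set SMC = demand: 63.5 + 0.3q = 89.2 - 4.1q → q* = 5.8409.
The welfare-loss triangle has base |q_m − q*| and height MEC(q_m) (the vertical gap between SMC and demand is zero at q* and MEC at q_m).
DWL = ½ × 5.4318 × 23.9000 = 64.9100.

DWL = $64.9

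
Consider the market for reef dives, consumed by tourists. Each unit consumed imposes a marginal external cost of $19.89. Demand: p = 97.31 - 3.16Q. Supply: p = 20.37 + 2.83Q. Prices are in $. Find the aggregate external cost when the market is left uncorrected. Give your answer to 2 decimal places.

Market equilibrium (private): 20.37 + 2.83Q = 97.31 - 3.16Q → Q_m = 12.8447.
Total external cost = MEC × Q_m = 19.89 × 12.8447 = 255.4811.

$255.48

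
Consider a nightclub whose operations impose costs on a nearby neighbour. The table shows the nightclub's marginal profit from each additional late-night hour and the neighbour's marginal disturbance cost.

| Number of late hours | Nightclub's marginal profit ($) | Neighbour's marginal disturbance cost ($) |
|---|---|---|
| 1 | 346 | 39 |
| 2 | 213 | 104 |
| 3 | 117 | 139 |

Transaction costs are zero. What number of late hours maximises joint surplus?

2

Bargaining reaches the level where marginal profit last exceeds marginal disturbance cost.
That holds through level 2 (213 ≥ 104) but not at 3 (117 < 139).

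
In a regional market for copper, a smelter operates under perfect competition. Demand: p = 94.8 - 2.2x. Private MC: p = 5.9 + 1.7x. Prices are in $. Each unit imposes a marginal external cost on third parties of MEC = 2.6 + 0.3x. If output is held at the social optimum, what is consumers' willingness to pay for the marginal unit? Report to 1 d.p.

Social marginal cost = private MC + MEC = 8.5 + 2.0x.
Set SMC = demand: 8.5 + 2.0x = 94.8 - 2.2x → x* = 20.5476.
Consumer price on the demand curve at x*: 94.8 − 2.2×20.5476 = 49.5953.

P = $49.6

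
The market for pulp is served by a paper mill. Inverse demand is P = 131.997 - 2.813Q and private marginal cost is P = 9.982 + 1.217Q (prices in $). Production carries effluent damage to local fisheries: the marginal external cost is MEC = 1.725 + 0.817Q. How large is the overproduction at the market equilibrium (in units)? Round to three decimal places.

Market equilibrium (private): 9.982 + 1.217Q = 131.997 - 2.813Q → Q_m = 30.2767.
Social marginal cost = private MC + MEC = 11.707 + 2.034Q.
Set SMC = demand: 11.707 + 2.034Q = 131.997 - 2.813Q → Q* = 24.8174.
Gap = |30.2767 − 24.8174| = 5.4593.

5.459 units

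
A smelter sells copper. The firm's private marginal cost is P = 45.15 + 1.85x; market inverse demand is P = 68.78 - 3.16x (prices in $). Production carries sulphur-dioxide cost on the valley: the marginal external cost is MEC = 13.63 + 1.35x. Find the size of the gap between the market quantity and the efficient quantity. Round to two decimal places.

Market equilibrium (private): 45.15 + 1.85x = 68.78 - 3.16x → x_m = 4.7166.
Social marginal cost = private MC + MEC = 58.78 + 3.20x.
Set SMC = demand: 58.78 + 3.20x = 68.78 - 3.16x → x* = 1.5723.
Gap = |4.7166 − 1.5723| = 3.1443.

3.14 units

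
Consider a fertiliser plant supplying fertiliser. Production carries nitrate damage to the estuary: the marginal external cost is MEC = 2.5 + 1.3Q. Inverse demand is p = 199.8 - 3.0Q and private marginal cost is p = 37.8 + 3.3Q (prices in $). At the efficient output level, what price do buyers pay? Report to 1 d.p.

P = $136.8

Social marginal cost = private MC + MEC = 40.3 + 4.6Q.
Set SMC = demand: 40.3 + 4.6Q = 199.8 - 3.0Q → Q* = 20.9868.
Consumer price on the demand curve at Q*: 199.8 − 3.0×20.9868 = 136.8396.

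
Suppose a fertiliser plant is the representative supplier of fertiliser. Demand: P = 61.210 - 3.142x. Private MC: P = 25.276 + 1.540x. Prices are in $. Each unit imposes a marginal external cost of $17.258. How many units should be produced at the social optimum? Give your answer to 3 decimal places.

x* = 3.989

Social marginal cost = private MC + MEC = 42.534 + 1.540x.
Set SMC = demand: 42.534 + 1.540x = 61.210 - 3.142x → x* = 3.9889.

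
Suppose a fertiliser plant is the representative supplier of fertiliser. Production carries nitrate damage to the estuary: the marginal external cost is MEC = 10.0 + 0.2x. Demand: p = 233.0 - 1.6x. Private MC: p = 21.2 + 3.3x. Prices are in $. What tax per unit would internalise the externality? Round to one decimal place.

Social marginal cost = private MC + MEC = 31.2 + 3.5x.
Set SMC = demand: 31.2 + 3.5x = 233.0 - 1.6x → x* = 39.5686.
The Pigouvian tax equals MEC at x*: 10.0 + 0.2×39.5686 = 17.9137.

tax = $17.9 per unit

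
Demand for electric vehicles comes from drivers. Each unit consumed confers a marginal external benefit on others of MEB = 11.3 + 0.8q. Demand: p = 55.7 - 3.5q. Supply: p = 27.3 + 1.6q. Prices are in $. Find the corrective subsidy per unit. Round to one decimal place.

Social marginal benefit = demand + MEB = 67.0 - 2.7q.
Set SMB = MC: 67.0 - 2.7q = 27.3 + 1.6q → q* = 9.2326.
The Pigouvian subsidy equals MEB at q*: 11.3 + 0.8×9.2326 = 18.6861.

subsidy = $18.7 per unit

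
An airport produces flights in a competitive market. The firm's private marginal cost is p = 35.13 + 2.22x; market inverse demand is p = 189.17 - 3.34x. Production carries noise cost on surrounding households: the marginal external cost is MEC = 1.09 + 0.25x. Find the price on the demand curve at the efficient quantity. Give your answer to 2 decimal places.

Social marginal cost = private MC + MEC = 36.22 + 2.47x.
Set SMC = demand: 36.22 + 2.47x = 189.17 - 3.34x → x* = 26.3253.
Consumer price on the demand curve at x*: 189.17 − 3.34×26.3253 = 101.2435.

P = 101.24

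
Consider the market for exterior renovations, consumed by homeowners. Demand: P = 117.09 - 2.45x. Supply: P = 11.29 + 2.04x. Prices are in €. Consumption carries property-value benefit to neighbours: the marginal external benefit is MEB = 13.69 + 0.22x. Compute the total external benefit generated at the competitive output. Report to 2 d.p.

Market equilibrium (private): 11.29 + 2.04x = 117.09 - 2.45x → x_m = 23.5635.
Total external benefit = ∫₀^{x_m} (13.69 + 0.22x) dx = 13.69×23.5635 + ½×0.22×23.5635² = 383.6606.

€383.66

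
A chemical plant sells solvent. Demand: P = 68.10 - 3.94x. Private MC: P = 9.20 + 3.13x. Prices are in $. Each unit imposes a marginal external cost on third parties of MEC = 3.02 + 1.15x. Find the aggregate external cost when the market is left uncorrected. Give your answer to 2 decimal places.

$65.07

Market equilibrium (private): 9.20 + 3.13x = 68.10 - 3.94x → x_m = 8.3310.
Total external cost = ∫₀^{x_m} (3.02 + 1.15x) dx = 3.02×8.3310 + ½×1.15×8.3310² = 65.0678.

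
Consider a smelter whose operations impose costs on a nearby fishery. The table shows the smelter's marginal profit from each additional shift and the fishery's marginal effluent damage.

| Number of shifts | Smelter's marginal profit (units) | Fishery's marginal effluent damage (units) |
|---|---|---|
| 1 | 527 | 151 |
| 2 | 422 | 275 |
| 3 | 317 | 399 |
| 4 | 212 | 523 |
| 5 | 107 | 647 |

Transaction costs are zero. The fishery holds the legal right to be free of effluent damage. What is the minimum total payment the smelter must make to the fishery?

Efficient level: marginal profit ≥ marginal effluent damage through level 2, so k* = 2.
With the fishery holding the right, the smelter must at least compensate total damage at k*: 151 + 275 = 426.

426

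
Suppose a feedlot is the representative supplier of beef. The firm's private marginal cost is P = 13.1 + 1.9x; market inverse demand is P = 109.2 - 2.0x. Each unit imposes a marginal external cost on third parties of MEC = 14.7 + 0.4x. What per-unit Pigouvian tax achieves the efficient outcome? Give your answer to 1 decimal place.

Social marginal cost = private MC + MEC = 27.8 + 2.3x.
Set SMC = demand: 27.8 + 2.3x = 109.2 - 2.0x → x* = 18.9302.
The Pigouvian tax equals MEC at x*: 14.7 + 0.4×18.9302 = 22.2721.

tax = 22.3 per unit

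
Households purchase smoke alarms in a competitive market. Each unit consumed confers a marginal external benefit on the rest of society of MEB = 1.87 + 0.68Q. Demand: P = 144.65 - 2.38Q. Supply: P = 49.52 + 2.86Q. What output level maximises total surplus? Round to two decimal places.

Q* = 21.27

Social marginal benefit = demand + MEB = 146.52 - 1.70Q.
Set SMB = MC: 146.52 - 1.70Q = 49.52 + 2.86Q → Q* = 21.2719.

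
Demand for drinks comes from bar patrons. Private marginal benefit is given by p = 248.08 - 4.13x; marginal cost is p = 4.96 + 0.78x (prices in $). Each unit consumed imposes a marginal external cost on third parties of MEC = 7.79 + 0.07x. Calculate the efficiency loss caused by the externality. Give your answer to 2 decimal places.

Market equilibrium (private): 4.96 + 0.78x = 248.08 - 4.13x → x_m = 49.5153.
Social marginal benefit = demand − MEC = 240.29 - 4.20x.
Set SMB = MC: 240.29 - 4.20x = 4.96 + 0.78x → x* = 47.2550.
The loss is the area between SMB and MC from x* to x_m; with linear curves that's a triangle of height MEC(x_m).
DWL = ½ × 2.2603 × 11.2561 = 12.7211.

DWL = $12.72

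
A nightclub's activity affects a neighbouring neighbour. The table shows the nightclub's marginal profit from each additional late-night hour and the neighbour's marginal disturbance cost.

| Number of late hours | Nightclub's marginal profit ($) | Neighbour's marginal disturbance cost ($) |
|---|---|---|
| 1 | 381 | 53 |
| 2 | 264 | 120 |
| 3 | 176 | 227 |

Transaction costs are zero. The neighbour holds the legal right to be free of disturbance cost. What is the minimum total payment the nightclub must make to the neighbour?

$173

Efficient level: marginal profit ≥ marginal disturbance cost through level 2, so k* = 2.
With the neighbour holding the right, the nightclub must at least compensate total damage at k*: 53 + 120 = 173.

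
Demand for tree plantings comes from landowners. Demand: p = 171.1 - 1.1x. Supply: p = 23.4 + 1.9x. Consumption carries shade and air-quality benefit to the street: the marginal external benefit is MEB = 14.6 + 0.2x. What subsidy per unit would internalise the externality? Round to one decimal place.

Social marginal benefit = demand + MEB = 185.7 - 0.9x.
Set SMB = MC: 185.7 - 0.9x = 23.4 + 1.9x → x* = 57.9643.
The Pigouvian subsidy equals MEB at x*: 14.6 + 0.2×57.9643 = 26.1929.

subsidy = 26.2 per unit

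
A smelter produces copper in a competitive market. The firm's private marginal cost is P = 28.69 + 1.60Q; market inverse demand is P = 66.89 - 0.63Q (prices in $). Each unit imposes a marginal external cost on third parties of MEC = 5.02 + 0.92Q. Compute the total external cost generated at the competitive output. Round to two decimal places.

Market equilibrium (private): 28.69 + 1.60Q = 66.89 - 0.63Q → Q_m = 17.1300.
Total external cost = ∫₀^{Q_m} (5.02 + 0.92Q) dQ = 5.02×17.1300 + ½×0.92×17.1300² = 220.9736.

$220.97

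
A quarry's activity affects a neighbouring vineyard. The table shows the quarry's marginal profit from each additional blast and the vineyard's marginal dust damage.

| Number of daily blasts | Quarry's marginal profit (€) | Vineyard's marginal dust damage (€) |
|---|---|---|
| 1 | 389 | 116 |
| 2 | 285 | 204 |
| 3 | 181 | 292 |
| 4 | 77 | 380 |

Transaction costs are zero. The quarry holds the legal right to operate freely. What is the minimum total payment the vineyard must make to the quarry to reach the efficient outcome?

€258

Left alone the quarry would choose level 4 (marginal profit stays positive).
Efficient level: k* = 2 (marginal profit ≥ marginal dust damage through 2).
The vineyard must at least cover the quarry's forgone profit from cutting 4→2: 181 + 77 = 258.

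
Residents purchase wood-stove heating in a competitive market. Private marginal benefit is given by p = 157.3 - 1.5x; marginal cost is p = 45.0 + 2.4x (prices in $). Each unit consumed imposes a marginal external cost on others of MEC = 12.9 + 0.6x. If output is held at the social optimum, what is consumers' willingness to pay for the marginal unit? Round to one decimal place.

Social marginal benefit = demand − MEC = 144.4 - 2.1x.
Set SMB = MC: 144.4 - 2.1x = 45.0 + 2.4x → x* = 22.0889.
Consumer price on the demand curve at x*: 157.3 − 1.5×22.0889 = 124.1667.

P = $124.2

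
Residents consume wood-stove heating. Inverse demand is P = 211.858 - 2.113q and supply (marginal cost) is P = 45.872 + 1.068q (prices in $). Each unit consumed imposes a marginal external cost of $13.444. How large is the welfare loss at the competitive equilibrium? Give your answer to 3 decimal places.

DWL = $28.409

Market equilibrium (private): 45.872 + 1.068q = 211.858 - 2.113q → q_m = 52.1804.
Social marginal benefit = demand − MEC = 198.414 - 2.113q.
Set SMB = MC: 198.414 - 2.113q = 45.872 + 1.068q → q* = 47.9541.
Between q* and q_m the wedge MC − SMB runs linearly from 0 to MEC(q_m), so the loss is a triangle.
DWL = ½ × 4.2263 × 13.4440 = 28.4092.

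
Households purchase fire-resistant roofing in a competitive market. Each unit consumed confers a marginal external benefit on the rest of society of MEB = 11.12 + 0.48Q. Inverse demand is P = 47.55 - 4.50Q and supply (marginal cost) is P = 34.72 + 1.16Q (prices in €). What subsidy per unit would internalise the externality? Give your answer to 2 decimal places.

subsidy = €13.34 per unit

Social marginal benefit = demand + MEB = 58.67 - 4.02Q.
Set SMB = MC: 58.67 - 4.02Q = 34.72 + 1.16Q → Q* = 4.6236.
The Pigouvian subsidy equals MEB at Q*: 11.12 + 0.48×4.6236 = 13.3393.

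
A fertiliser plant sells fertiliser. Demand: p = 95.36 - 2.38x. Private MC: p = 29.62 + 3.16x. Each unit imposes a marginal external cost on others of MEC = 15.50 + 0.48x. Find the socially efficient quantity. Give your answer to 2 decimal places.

Social marginal cost = private MC + MEC = 45.12 + 3.64x.
Set SMC = demand: 45.12 + 3.64x = 95.36 - 2.38x → x* = 8.3455.

x* = 8.35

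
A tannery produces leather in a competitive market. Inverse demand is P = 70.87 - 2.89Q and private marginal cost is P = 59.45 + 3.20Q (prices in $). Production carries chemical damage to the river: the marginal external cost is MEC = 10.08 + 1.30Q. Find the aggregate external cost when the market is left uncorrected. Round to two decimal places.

Market equilibrium (private): 59.45 + 3.20Q = 70.87 - 2.89Q → Q_m = 1.8752.
Total external cost = ∫₀^{Q_m} (10.08 + 1.30Q) dQ = 10.08×1.8752 + ½×1.30×1.8752² = 21.1877.

$21.19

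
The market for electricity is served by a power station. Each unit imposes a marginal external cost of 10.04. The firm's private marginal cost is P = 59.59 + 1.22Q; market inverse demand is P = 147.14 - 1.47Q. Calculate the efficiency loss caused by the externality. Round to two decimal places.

Market equilibrium (private): 59.59 + 1.22Q = 147.14 - 1.47Q → Q_m = 32.5465.
Social marginal cost = private MC + MEC = 69.63 + 1.22Q.
Set SMC = demand: 69.63 + 1.22Q = 147.14 - 1.47Q → Q* = 28.8141.
Height of the DWL triangle at Q_m is SMC(Q_m) − demand(Q_m) = MEC(Q_m) = 10.0400.
DWL = ½ × 3.7324 × 10.0400 = 18.7366.

DWL = 18.74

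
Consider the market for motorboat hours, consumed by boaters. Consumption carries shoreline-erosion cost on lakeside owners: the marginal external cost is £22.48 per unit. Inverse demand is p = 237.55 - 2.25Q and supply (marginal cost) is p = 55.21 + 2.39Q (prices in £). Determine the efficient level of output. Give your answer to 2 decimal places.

Social marginal benefit = demand − MEC = 215.07 - 2.25Q.
Set SMB = MC: 215.07 - 2.25Q = 55.21 + 2.39Q → Q* = 34.4526.

Q* = 34.45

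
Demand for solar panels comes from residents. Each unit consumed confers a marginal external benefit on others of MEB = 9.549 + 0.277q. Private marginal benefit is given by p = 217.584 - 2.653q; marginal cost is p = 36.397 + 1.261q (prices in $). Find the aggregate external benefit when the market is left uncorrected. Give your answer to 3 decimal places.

Market equilibrium (private): 36.397 + 1.261q = 217.584 - 2.653q → q_m = 46.2920.
Total external benefit = ∫₀^{q_m} (9.549 + 0.277q) dq = 9.549×46.2920 + ½×0.277×46.2920² = 738.8408.

$738.841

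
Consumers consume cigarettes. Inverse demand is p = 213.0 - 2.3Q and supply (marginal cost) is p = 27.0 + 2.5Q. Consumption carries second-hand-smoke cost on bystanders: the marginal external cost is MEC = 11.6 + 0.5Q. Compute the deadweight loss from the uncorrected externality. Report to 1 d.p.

Market equilibrium (private): 27.0 + 2.5Q = 213.0 - 2.3Q → Q_m = 38.7500.
Social marginal benefit = demand − MEC = 201.4 - 2.8Q.
Set SMB = MC: 201.4 - 2.8Q = 27.0 + 2.5Q → Q* = 32.9057.
Height of the DWL triangle at Q_m is MC(Q_m) − SMB(Q_m) = MEC(Q_m) = 30.9750.
DWL = ½ × 5.8443 × 30.9750 = 90.5136.

DWL = 90.5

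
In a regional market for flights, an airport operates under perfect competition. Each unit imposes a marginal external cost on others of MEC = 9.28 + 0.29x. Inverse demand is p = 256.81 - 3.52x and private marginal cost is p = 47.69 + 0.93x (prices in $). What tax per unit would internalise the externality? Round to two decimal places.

tax = $21.51 per unit

Social marginal cost = private MC + MEC = 56.97 + 1.22x.
Set SMC = demand: 56.97 + 1.22x = 256.81 - 3.52x → x* = 42.1603.
The Pigouvian tax equals MEC at x*: 9.28 + 0.29×42.1603 = 21.5065.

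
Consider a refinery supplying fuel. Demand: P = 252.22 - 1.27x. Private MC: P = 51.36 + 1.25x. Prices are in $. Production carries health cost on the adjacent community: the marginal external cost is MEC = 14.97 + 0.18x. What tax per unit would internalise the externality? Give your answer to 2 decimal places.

tax = $27.36 per unit

Social marginal cost = private MC + MEC = 66.33 + 1.43x.
Set SMC = demand: 66.33 + 1.43x = 252.22 - 1.27x → x* = 68.8481.
The Pigouvian tax equals MEC at x*: 14.97 + 0.18×68.8481 = 27.3627.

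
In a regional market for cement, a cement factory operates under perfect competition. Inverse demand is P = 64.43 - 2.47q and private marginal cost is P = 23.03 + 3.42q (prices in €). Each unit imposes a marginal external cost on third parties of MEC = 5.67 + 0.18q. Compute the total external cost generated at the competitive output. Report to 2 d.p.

Market equilibrium (private): 23.03 + 3.42q = 64.43 - 2.47q → q_m = 7.0289.
Total external cost = ∫₀^{q_m} (5.67 + 0.18q) dq = 5.67×7.0289 + ½×0.18×7.0289² = 44.3004.

€44.30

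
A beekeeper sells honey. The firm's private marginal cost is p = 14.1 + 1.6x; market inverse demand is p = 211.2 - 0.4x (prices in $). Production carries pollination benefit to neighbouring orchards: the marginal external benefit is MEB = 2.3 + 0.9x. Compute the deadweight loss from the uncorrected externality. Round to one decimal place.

Market equilibrium (private): 14.1 + 1.6x = 211.2 - 0.4x → x_m = 98.5500.
Social marginal cost = private MC − MEB = 11.8 + 0.7x.
Set SMC = demand: 11.8 + 0.7x = 211.2 - 0.4x → x* = 181.2727.
Height of the DWL triangle at x_m is demand(x_m) − SMC(x_m) = MEB(x_m) = 90.9950.
DWL = ½ × 82.7227 × 90.9950 = 3763.6760.

DWL = $3763.7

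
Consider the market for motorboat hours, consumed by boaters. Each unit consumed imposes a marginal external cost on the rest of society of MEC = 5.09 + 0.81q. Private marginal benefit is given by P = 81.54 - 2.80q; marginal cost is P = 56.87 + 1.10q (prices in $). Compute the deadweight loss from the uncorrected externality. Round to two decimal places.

Market equilibrium (private): 56.87 + 1.10q = 81.54 - 2.80q → q_m = 6.3256.
Social marginal benefit = demand − MEC = 76.45 - 3.61q.
Set SMB = MC: 76.45 - 3.61q = 56.87 + 1.10q → q* = 4.1571.
The loss is the area between SMB and MC from q* to q_m; with linear curves that's a triangle of height MEC(q_m).
DWL = ½ × 2.1685 × 10.2138 = 11.0743.

DWL = $11.07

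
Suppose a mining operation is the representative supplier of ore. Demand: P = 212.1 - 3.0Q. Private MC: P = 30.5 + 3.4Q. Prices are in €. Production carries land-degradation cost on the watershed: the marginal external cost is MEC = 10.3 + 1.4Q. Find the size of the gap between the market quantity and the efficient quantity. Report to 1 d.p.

6.4 units

Market equilibrium (private): 30.5 + 3.4Q = 212.1 - 3.0Q → Q_m = 28.3750.
Social marginal cost = private MC + MEC = 40.8 + 4.8Q.
Set SMC = demand: 40.8 + 4.8Q = 212.1 - 3.0Q → Q* = 21.9615.
Gap = |28.3750 − 21.9615| = 6.4135.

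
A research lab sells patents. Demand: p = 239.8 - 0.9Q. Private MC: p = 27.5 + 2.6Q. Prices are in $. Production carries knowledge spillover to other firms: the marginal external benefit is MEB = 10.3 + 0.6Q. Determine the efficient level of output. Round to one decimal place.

Q* = 76.8

Social marginal cost = private MC − MEB = 17.2 + 2.0Q.
Set SMC = demand: 17.2 + 2.0Q = 239.8 - 0.9Q → Q* = 76.7586.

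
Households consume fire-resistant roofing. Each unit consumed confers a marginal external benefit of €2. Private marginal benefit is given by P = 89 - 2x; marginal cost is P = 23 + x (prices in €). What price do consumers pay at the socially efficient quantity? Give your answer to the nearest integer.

P = €44

Social marginal benefit = demand + MEB = 91 - 2x.
Set SMB = MC: 91 - 2x = 23 + x → x* = 22.6667.
Consumer price on the demand curve at x*: 89 − 2×22.6667 = 43.6666.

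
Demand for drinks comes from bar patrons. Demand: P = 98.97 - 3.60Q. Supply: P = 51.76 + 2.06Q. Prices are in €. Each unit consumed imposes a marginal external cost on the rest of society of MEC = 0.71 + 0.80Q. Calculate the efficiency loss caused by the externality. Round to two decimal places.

Market equilibrium (private): 51.76 + 2.06Q = 98.97 - 3.60Q → Q_m = 8.3410.
Social marginal benefit = demand − MEC = 98.26 - 4.40Q.
Set SMB = MC: 98.26 - 4.40Q = 51.76 + 2.06Q → Q* = 7.1981.
The welfare-loss triangle has base |Q_m − Q*| and height MEC(Q_m) (the vertical gap between SMB and MC is zero at Q* and MEC at Q_m).
DWL = ½ × 1.1429 × 7.3828 = 4.2189.

DWL = €4.22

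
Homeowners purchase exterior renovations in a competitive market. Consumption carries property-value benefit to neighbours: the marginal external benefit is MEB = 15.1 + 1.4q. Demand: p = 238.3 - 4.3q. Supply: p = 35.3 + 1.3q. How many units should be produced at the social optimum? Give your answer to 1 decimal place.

Social marginal benefit = demand + MEB = 253.4 - 2.9q.
Set SMB = MC: 253.4 - 2.9q = 35.3 + 1.3q → q* = 51.9286.

q* = 51.9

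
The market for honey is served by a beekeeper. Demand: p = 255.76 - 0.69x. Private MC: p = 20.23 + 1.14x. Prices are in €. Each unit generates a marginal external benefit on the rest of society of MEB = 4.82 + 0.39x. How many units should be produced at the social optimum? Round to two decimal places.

x* = 166.91

Social marginal cost = private MC − MEB = 15.41 + 0.75x.
Set SMC = demand: 15.41 + 0.75x = 255.76 - 0.69x → x* = 166.9097.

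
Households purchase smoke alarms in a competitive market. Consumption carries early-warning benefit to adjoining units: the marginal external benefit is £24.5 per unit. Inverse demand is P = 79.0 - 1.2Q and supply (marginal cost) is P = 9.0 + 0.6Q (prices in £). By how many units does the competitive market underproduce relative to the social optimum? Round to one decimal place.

Market equilibrium (private): 9.0 + 0.6Q = 79.0 - 1.2Q → Q_m = 38.8889.
Social marginal benefit = demand + MEB = 103.5 - 1.2Q.
Set SMB = MC: 103.5 - 1.2Q = 9.0 + 0.6Q → Q* = 52.5000.
Gap = |38.8889 − 52.5000| = 13.6111.

13.6 units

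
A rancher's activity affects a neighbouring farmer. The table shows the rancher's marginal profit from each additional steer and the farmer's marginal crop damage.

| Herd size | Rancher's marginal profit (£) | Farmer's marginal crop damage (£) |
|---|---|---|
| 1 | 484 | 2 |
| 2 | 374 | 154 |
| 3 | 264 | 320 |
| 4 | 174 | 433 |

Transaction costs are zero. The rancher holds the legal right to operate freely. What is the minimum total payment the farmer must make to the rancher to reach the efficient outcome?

Left alone the rancher would choose level 4 (marginal profit stays positive).
Efficient level: k* = 2 (marginal profit ≥ marginal crop damage through 2).
The farmer must at least cover the rancher's forgone profit from cutting 4→2: 264 + 174 = 438.

£438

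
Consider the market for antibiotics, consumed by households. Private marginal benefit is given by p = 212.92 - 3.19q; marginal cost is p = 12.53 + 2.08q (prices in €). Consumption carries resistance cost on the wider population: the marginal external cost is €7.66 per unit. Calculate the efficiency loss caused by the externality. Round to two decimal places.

Market equilibrium (private): 12.53 + 2.08q = 212.92 - 3.19q → q_m = 38.0247.
Social marginal benefit = demand − MEC = 205.26 - 3.19q.
Set SMB = MC: 205.26 - 3.19q = 12.53 + 2.08q → q* = 36.5712.
The welfare-loss triangle has base |q_m − q*| and height MEC(q_m) (the vertical gap between SMB and MC is zero at q* and MEC at q_m).
DWL = ½ × 1.4535 × 7.6600 = 5.5669.

DWL = €5.57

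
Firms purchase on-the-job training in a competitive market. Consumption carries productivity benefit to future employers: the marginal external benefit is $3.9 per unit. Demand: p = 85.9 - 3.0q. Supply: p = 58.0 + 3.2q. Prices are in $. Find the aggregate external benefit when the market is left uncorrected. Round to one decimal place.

$17.6

Market equilibrium (private): 58.0 + 3.2q = 85.9 - 3.0q → q_m = 4.5000.
Total external benefit = MEB × q_m = 3.9 × 4.5000 = 17.5500.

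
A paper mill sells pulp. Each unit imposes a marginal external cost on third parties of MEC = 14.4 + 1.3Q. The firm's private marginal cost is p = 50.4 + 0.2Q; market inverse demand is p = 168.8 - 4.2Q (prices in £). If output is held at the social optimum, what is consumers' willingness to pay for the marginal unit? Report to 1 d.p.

P = £92.2

Social marginal cost = private MC + MEC = 64.8 + 1.5Q.
Set SMC = demand: 64.8 + 1.5Q = 168.8 - 4.2Q → Q* = 18.2456.
Consumer price on the demand curve at Q*: 168.8 − 4.2×18.2456 = 92.1685.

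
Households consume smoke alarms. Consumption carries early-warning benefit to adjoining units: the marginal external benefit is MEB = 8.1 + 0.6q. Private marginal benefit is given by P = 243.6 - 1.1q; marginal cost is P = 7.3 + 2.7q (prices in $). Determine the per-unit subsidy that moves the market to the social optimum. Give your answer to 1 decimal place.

Social marginal benefit = demand + MEB = 251.7 - 0.5q.
Set SMB = MC: 251.7 - 0.5q = 7.3 + 2.7q → q* = 76.3750.
The Pigouvian subsidy equals MEB at q*: 8.1 + 0.6×76.3750 = 53.9250.

subsidy = $53.9 per unit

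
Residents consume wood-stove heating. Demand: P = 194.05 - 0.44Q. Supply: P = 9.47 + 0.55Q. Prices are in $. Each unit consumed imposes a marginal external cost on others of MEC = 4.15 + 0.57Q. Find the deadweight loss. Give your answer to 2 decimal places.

Market equilibrium (private): 9.47 + 0.55Q = 194.05 - 0.44Q → Q_m = 186.4444.
Social marginal benefit = demand − MEC = 189.90 - 1.01Q.
Set SMB = MC: 189.90 - 1.01Q = 9.47 + 0.55Q → Q* = 115.6603.
The welfare-loss triangle has base |Q_m − Q*| and height MEC(Q_m) (the vertical gap between SMB and MC is zero at Q* and MEC at Q_m).
DWL = ½ × 70.7841 × 110.4233 = 3908.1070.

DWL = $3908.11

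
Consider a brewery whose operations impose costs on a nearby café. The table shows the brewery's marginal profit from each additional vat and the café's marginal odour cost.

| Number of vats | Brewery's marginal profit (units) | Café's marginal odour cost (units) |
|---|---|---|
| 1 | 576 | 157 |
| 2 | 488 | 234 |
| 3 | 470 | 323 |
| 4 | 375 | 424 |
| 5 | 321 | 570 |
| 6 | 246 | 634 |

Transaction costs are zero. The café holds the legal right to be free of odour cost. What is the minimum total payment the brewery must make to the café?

714

Efficient level: marginal profit ≥ marginal odour cost through level 3, so k* = 3.
With the café holding the right, the brewery must at least compensate total damage at k*: 157 + 234 + 323 = 714.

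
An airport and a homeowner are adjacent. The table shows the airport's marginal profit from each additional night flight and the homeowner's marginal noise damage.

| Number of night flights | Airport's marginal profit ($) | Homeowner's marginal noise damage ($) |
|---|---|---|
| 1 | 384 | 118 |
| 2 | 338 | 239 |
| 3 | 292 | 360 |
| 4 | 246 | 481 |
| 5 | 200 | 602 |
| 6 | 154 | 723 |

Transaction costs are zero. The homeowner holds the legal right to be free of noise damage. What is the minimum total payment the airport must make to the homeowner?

Efficient level: marginal profit ≥ marginal noise damage through level 2, so k* = 2.
With the homeowner holding the right, the airport must at least compensate total damage at k*: 118 + 239 = 357.

$357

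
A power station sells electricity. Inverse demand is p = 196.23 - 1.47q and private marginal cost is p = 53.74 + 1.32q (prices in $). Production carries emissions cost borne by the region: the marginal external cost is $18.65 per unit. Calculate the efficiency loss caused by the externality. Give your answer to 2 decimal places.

Market equilibrium (private): 53.74 + 1.32q = 196.23 - 1.47q → q_m = 51.0717.
Social marginal cost = private MC + MEC = 72.39 + 1.32q.
Set SMC = demand: 72.39 + 1.32q = 196.23 - 1.47q → q* = 44.3871.
Between q* and q_m the wedge SMC − demand runs linearly from 0 to MEC(q_m), so the loss is a triangle.
DWL = ½ × 6.6846 × 18.6500 = 62.3339.

DWL = $62.33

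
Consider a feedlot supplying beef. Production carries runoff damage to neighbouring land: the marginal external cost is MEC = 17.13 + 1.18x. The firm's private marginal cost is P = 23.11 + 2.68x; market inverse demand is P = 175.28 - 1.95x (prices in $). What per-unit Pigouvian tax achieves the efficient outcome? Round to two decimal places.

tax = $44.56 per unit

Social marginal cost = private MC + MEC = 40.24 + 3.86x.
Set SMC = demand: 40.24 + 3.86x = 175.28 - 1.95x → x* = 23.2427.
The Pigouvian tax equals MEC at x*: 17.13 + 1.18×23.2427 = 44.5564.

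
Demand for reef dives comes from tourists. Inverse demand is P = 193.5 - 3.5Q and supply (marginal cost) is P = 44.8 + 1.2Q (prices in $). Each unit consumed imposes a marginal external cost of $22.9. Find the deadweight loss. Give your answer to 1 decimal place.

DWL = $55.8

Market equilibrium (private): 44.8 + 1.2Q = 193.5 - 3.5Q → Q_m = 31.6383.
Social marginal benefit = demand − MEC = 170.6 - 3.5Q.
Set SMB = MC: 170.6 - 3.5Q = 44.8 + 1.2Q → Q* = 26.7660.
Between Q* and Q_m the wedge MC − SMB runs linearly from 0 to MEC(Q_m), so the loss is a triangle.
DWL = ½ × 4.8723 × 22.9000 = 55.7878.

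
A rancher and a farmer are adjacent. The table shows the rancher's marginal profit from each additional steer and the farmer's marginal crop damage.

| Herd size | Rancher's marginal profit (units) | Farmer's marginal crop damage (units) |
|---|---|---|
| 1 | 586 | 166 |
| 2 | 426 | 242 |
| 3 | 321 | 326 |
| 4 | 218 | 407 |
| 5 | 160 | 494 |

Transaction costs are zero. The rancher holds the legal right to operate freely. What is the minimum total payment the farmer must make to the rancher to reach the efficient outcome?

699

Left alone the rancher would choose level 5 (marginal profit stays positive).
Efficient level: k* = 2 (marginal profit ≥ marginal crop damage through 2).
The farmer must at least cover the rancher's forgone profit from cutting 5→2: 321 + 218 + 160 = 699.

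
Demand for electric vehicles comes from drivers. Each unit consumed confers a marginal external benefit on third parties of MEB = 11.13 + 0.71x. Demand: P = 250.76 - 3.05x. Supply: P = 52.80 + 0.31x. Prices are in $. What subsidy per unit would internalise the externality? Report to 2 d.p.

subsidy = $67.15 per unit

Social marginal benefit = demand + MEB = 261.89 - 2.34x.
Set SMB = MC: 261.89 - 2.34x = 52.80 + 0.31x → x* = 78.9019.
The Pigouvian subsidy equals MEB at x*: 11.13 + 0.71×78.9019 = 67.1503.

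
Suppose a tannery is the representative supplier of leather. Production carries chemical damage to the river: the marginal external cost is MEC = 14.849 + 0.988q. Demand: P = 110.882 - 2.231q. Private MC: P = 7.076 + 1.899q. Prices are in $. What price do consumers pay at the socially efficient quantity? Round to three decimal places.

P = $72.105

Social marginal cost = private MC + MEC = 21.925 + 2.887q.
Set SMC = demand: 21.925 + 2.887q = 110.882 - 2.231q → q* = 17.3812.
Consumer price on the demand curve at q*: 110.882 − 2.231×17.3812 = 72.1045.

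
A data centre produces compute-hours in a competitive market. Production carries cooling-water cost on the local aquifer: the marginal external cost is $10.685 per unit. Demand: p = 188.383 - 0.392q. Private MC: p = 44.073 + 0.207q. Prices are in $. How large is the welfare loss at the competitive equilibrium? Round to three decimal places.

DWL = $95.300

Market equilibrium (private): 44.073 + 0.207q = 188.383 - 0.392q → q_m = 240.9182.
Social marginal cost = private MC + MEC = 54.758 + 0.207q.
Set SMC = demand: 54.758 + 0.207q = 188.383 - 0.392q → q* = 223.0801.
Height of the DWL triangle at q_m is SMC(q_m) − demand(q_m) = MEC(q_m) = 10.6850.
DWL = ½ × 17.8381 × 10.6850 = 95.3000.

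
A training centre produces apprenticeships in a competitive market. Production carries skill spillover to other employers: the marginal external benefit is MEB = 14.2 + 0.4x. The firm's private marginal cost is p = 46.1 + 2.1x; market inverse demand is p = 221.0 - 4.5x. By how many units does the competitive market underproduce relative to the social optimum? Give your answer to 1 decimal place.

Market equilibrium (private): 46.1 + 2.1x = 221.0 - 4.5x → x_m = 26.5000.
Social marginal cost = private MC − MEB = 31.9 + 1.7x.
Set SMC = demand: 31.9 + 1.7x = 221.0 - 4.5x → x* = 30.5000.
Gap = |26.5000 − 30.5000| = 4.0000.

4.0 units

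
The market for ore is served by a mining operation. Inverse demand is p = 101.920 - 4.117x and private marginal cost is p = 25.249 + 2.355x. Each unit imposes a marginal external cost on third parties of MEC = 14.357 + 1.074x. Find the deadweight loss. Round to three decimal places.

Market equilibrium (private): 25.249 + 2.355x = 101.920 - 4.117x → x_m = 11.8466.
Social marginal cost = private MC + MEC = 39.606 + 3.429x.
Set SMC = demand: 39.606 + 3.429x = 101.920 - 4.117x → x* = 8.2579.
Height of the DWL triangle at x_m is SMC(x_m) − demand(x_m) = MEC(x_m) = 27.0802.
DWL = ½ × 3.5887 × 27.0802 = 48.5914.

DWL = 48.591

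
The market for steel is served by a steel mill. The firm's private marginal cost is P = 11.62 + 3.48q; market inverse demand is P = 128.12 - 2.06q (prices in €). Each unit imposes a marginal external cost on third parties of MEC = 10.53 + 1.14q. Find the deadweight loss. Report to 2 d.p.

Market equilibrium (private): 11.62 + 3.48q = 128.12 - 2.06q → q_m = 21.0289.
Social marginal cost = private MC + MEC = 22.15 + 4.62q.
Set SMC = demand: 22.15 + 4.62q = 128.12 - 2.06q → q* = 15.8638.
Height of the DWL triangle at q_m is SMC(q_m) − demand(q_m) = MEC(q_m) = 34.5029.
DWL = ½ × 5.1651 × 34.5029 = 89.1055.

DWL = €89.11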